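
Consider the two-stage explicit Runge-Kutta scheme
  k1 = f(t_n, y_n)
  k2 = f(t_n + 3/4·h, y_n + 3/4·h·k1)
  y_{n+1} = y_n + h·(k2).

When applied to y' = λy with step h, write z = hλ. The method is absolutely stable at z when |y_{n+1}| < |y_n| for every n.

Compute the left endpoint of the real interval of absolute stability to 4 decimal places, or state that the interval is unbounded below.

z* = -1.3333.

Set f=λy, z=hλ:
  k1=λy_n ⇒ h·k1=z·y_n;  k2=λ(1+3/4z)y_n ⇒ h·k2=z(1+3/4z)y_n
  y_{n+1}/y_n = 1 + z(1+3/4z) = 1 + z + 3/4z²
  ⇒ R(z) = 1 + z + 3/4z².

Need |R(x)|<1, x<0.
x=-0.67: |R|=0.6667
R=1: x+3/4x²=0 ⇒ x=−4/3=-1.3333; min R=1−1/(4·3/4)=0.6667>−1
Confirm numerically:
  x=-1.241: |R|=0.91406 <1
  x=-1.230: |R|=0.90468 <1
  x=-0.857: |R|=0.69384 <1
  x=-1.923: |R|=1.85045 >1
  x=-1.762: |R|=1.56648 >1
  x=-1.494: |R|=1.18003 >1
So |R|<1 on (-1.3333, 0).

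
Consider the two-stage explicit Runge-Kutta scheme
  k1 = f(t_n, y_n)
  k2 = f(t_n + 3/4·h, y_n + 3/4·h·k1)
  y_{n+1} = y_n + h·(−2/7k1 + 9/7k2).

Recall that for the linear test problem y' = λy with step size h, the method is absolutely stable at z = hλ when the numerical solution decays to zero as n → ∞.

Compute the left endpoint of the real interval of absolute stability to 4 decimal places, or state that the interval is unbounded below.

z* = -1.0370.

On y'=λy, z=hλ:
  k1=λy_n ⇒ h·k1=z·y_n;  k2=λ(1+3/4z)y_n ⇒ h·k2=z(1+3/4z)y_n
  y_{n+1}/y_n = 1 − 2/7z + 9/7z(1+3/4z) = 1 + z + 27/28z²
  Hence R(z) = 1 + z + 27/28z².

Need |R(x)|<1, x<0.
x=-0.97: |R|=0.9373
R=1: x+27/28x²=0 ⇒ x=−28/27=-1.0370; min R=1−1/(4·27/28)=0.7407>−1
Confirm numerically:
  x=-0.945: |R|=0.91613 <1
  x=-0.733: |R|=0.78510 <1
  x=-0.681: |R|=0.76620 <1
  x=-0.616: |R|=0.74990 <1
  x=-1.322: |R|=1.36327 >1
  x=-1.260: |R|=1.27090 >1
Stable set (-1.0370, 0).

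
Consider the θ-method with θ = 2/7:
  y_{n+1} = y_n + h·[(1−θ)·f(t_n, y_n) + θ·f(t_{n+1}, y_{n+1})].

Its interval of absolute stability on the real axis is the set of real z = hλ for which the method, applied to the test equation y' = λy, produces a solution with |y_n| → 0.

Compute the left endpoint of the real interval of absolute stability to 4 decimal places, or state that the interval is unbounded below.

On y'=λy, z=hλ:
  y_{n+1} = y_n + z·[5/7·y_n + 2/7·y_{n+1}] ⇒ (1 − 2/7z)y_{n+1} = (1 + 5/7z)y_n
  ⇒ R(z) = (1 + 5/7z)/(1 − 2/7z).

Find x<0 with |R(x)|<1.
x=-0.69: |R|=0.4236
R=−1: 1+5/7x = −1+2/7x ⇒ -3/7x=2 ⇒ x=2/(-3/7)=-4.6667
Confirm numerically:
  x=-3.599: |R|=0.77440 <1
  x=-3.221: |R|=0.67735 <1
  x=-2.425: |R|=0.43249 <1
  x=-5.264: |R|=1.10224 >1
  x=-5.103: |R|=1.07608 >1
  x=-4.767: |R|=1.01820 >1
Stable set (-4.6667, 0).

z* = -4.6667.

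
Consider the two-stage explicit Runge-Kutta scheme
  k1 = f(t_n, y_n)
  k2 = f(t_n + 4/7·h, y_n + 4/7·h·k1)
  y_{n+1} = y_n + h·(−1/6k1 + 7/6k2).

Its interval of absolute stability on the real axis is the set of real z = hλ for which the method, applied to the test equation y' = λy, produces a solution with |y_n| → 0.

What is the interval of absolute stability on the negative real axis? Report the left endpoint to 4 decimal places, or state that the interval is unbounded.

z∈(-1.5000,0).

With y'=λy (z=hλ):
  k1=λy_n ⇒ h·k1=z·y_n;  k2=λ(1+4/7z)y_n ⇒ h·k2=z(1+4/7z)y_n
  y_{n+1}/y_n = 1 − 1/6z + 7/6z(1+4/7z) = 1 + z + 2/3z²
  Hence R(z) = 1 + z + 2/3z².

Solve |R(x)|<1 on ℝ⁻.
x=-1.72: |R|=1.2523
R=1: x+2/3x²=0 ⇒ x=−3/2=-1.5000; min R=1−1/(4·2/3)=0.6250>−1
Confirm numerically:
  x=-0.902: |R|=0.64040 <1
  x=-0.682: |R|=0.62808 <1
  x=-0.648: |R|=0.63194 <1
  x=-1.873: |R|=1.46575 >1
  x=-1.836: |R|=1.41126 >1
  x=-1.763: |R|=1.30911 >1
Stable set (-1.5000, 0).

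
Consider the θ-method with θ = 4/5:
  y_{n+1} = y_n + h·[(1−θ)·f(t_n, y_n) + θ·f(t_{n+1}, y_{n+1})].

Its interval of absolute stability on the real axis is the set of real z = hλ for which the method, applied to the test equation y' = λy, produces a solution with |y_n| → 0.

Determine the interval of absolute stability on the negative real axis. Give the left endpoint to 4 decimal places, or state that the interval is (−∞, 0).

unbounded; (−∞, 0).

On y'=λy, z=hλ:
  y_{n+1} = y_n + z·[1/5·y_n + 4/5·y_{n+1}] ⇒ (1 − 4/5z)y_{n+1} = (1 + 1/5z)y_n
  ⇒ R(z) = (1 + 1/5z)/(1 − 4/5z).

Solve |R(x)|<1 on ℝ⁻.
x=-1.68: |R|=0.2833
x=-2: |R|=0.2308
x=-10: |R|=0.1111
x=-100: |R|=0.2346
θ=4/5≥1/2 ⇒ |1+1/5x|<|1−4/5x| ∀x<0 ⇒ interval (−∞,0).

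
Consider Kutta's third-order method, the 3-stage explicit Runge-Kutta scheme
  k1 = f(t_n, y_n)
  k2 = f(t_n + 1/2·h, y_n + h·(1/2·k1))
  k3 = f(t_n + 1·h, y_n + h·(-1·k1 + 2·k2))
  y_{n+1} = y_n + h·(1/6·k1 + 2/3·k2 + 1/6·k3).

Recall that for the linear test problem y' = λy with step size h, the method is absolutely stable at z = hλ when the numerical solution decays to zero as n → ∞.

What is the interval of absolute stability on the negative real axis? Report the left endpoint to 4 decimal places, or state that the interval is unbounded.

With y'=λy (z=hλ):
  order 3, 3-stage ⇒ R(z)=1+z+z^2/2+z^3/6
  (e.g. R(-0.78)=0.44511, |R|=0.44511)

Need |R(x)|<1, x<0.
x=-0.78: |R|=0.4451
|R(-1.6)|=0.0027 |R(-1.18)|=0.2424 |R(-1.03)|=0.3183
Bisect:
  x_lo=-3.1577 |R|=2.4199  x_hi=-0.2708 |R|=0.7626
  mid=-1.71427 |R|=0.08454 →hi
  mid=-2.43601 |R|=0.87821 →hi
  mid=-2.79688 |R|=1.53205 →lo
  mid=-2.61644 |R|=1.17882 →lo
  mid=-2.52622 |R|=1.02230 →lo
  mid=-2.48112 |R|=0.94875 →hi
  mid=-2.50367 |R|=0.98514 →hi
  mid=-2.51495 |R|=1.00362 →lo
  ...
  [-2.51283,-2.51266] ⇒ x*=-2.5127
Stable set (-2.5127, 0).

(-2.5127, 0).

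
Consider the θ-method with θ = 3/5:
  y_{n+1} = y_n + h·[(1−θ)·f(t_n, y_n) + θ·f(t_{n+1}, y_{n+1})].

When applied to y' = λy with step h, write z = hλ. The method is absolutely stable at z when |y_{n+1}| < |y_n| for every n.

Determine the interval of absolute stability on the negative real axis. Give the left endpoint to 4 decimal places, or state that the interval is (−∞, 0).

Set f=λy, z=hλ:
  y_{n+1} = y_n + z·[2/5·y_n + 3/5·y_{n+1}] ⇒ (1 − 3/5z)y_{n+1} = (1 + 2/5z)y_n
  Hence R(z) = (1 + 2/5z)/(1 − 3/5z).

Need |R(x)|<1, x<0.
x=-1.38: |R|=0.2451
x=-2: |R|=0.0909
x=-10: |R|=0.4286
x=-100: |R|=0.6393
θ=3/5≥1/2 ⇒ |1+2/5x|<|1−3/5x| ∀x<0 ⇒ interval (−∞,0).

interval (−∞, 0).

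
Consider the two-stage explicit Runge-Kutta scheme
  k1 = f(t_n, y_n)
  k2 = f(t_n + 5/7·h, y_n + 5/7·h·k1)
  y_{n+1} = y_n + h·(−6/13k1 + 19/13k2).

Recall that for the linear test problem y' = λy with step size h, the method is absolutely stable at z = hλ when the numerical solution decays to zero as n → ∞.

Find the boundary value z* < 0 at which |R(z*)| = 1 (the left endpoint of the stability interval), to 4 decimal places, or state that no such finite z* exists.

Test eqn y'=λy, z=hλ:
  k1=λy_n ⇒ h·k1=z·y_n;  k2=λ(1+5/7z)y_n ⇒ h·k2=z(1+5/7z)y_n
  y_{n+1}/y_n = 1 − 6/13z + 19/13z(1+5/7z) = 1 + z + 95/91z²
  so R(z) = 1 + z + 95/91z².

Solve |R(x)|<1 on ℝ⁻.
x=-1.6: |R|=2.0725
R=1: x+95/91x²=0 ⇒ x=−91/95=-0.9579; min R=1−1/(4·95/91)=0.7605>−1
Confirm numerically:
  x=-0.700: |R|=0.81154 <1
  x=-0.666: |R|=0.79705 <1
  x=-0.518: |R|=0.76212 <1
  x=-0.419: |R|=0.76428 <1
  x=-1.536: |R|=1.92700 >1
  x=-1.111: |R|=1.17758 >1
Interval (-0.9579, 0).

left endpoint -0.9579.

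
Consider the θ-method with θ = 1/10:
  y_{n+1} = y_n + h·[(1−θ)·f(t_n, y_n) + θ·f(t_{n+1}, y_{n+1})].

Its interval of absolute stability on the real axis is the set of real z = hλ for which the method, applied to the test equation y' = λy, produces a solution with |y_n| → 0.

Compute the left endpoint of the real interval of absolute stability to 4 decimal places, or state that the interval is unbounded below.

z* = -2.5000.

With y'=λy (z=hλ):
  y_{n+1} = y_n + z·[9/10·y_n + 1/10·y_{n+1}] ⇒ (1 − 1/10z)y_{n+1} = (1 + 9/10z)y_n
  ⇒ R(z) = (1 + 9/10z)/(1 − 1/10z).

Boundary: |R(x)|=1, x<0.
x=-1.54: |R|=0.3345
R=−1: 1+9/10x = −1+1/10x ⇒ -4/5x=2 ⇒ x=2/(-4/5)=-2.5000
Confirm numerically:
  x=-2.420: |R|=0.94847 <1
  x=-1.734: |R|=0.47776 <1
  x=-1.384: |R|=0.21574 <1
  x=-1.216: |R|=0.08417 <1
  x=-2.942: |R|=1.27322 >1
  x=-2.894: |R|=1.24445 >1
So |R|<1 on (-2.5000, 0).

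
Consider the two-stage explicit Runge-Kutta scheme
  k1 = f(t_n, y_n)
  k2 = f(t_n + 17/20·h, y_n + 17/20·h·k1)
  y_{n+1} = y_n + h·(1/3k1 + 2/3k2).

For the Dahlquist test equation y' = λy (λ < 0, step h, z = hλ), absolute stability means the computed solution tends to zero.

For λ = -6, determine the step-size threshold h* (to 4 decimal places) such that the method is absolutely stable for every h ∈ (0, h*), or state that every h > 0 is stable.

(-1.7647,0); λ=-6 ⇒ h* = (30/17)/6 = 0.2941.

Test eqn y'=λy, z=hλ:
  k1=λy_n ⇒ h·k1=z·y_n;  k2=λ(1+17/20z)y_n ⇒ h·k2=z(1+17/20z)y_n
  y_{n+1}/y_n = 1 + 1/3z + 2/3z(1+17/20z) = 1 + z + 17/30z²
  ⇒ R(z) = 1 + z + 17/30z².

Solve |R(x)|<1 on ℝ⁻.
x=-1.7: |R|=0.9377
R=1: x+17/30x²=0 ⇒ x=−30/17=-1.7647; min R=1−1/(4·17/30)=0.5588>−1
Confirm numerically:
  x=-1.119: |R|=0.59056 <1
  x=-0.981: |R|=0.56434 <1
  x=-0.723: |R|=0.57321 <1
  x=-0.707: |R|=0.57625 <1
  x=-2.251: |R|=1.62030 >1
  x=-2.167: |R|=1.49400 >1
  x=-1.874: |R|=1.11606 >1
Stable set (-1.7647, 0).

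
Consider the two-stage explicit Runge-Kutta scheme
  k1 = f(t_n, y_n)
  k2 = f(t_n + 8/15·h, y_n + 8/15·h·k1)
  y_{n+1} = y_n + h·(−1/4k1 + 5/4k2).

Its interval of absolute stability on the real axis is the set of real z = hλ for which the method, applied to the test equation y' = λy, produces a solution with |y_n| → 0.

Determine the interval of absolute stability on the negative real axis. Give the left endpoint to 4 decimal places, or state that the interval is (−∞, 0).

Set f=λy, z=hλ:
  k1=λy_n ⇒ h·k1=z·y_n;  k2=λ(1+8/15z)y_n ⇒ h·k2=z(1+8/15z)y_n
  y_{n+1}/y_n = 1 − 1/4z + 5/4z(1+8/15z) = 1 + z + 2/3z²
  Hence R(z) = 1 + z + 2/3z².

Solve |R(x)|<1 on ℝ⁻.
x=-1.26: |R|=0.7984
R=1: x+2/3x²=0 ⇒ x=−3/2=-1.5000; min R=1−1/(4·2/3)=0.6250>−1
Confirm numerically:
  x=-1.085: |R|=0.69982 <1
  x=-1.048: |R|=0.68420 <1
  x=-0.888: |R|=0.63770 <1
  x=-0.885: |R|=0.63715 <1
  x=-1.880: |R|=1.47627 >1
  x=-1.728: |R|=1.26266 >1
  x=-1.522: |R|=1.02232 >1
So |R|<1 on (-1.5000, 0).

z∈(-1.5000,0).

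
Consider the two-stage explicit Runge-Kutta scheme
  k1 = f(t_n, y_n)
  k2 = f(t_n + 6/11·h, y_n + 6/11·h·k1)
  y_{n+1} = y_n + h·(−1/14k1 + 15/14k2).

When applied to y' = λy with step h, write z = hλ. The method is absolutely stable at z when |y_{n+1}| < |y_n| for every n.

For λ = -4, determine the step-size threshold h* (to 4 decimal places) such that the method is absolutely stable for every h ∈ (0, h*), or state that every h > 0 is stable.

(-1.7111,0); λ=-4 ⇒ h* = (77/45)/4 = 0.4278.

With y'=λy (z=hλ):
  k1=λy_n ⇒ h·k1=z·y_n;  k2=λ(1+6/11z)y_n ⇒ h·k2=z(1+6/11z)y_n
  y_{n+1}/y_n = 1 − 1/14z + 15/14z(1+6/11z) = 1 + z + 45/77z²
  ⇒ R(z) = 1 + z + 45/77z².

Solve |R(x)|<1 on ℝ⁻.
x=-0.84: |R|=0.5724
R=1: x+45/77x²=0 ⇒ x=−77/45=-1.7111; min R=1−1/(4·45/77)=0.5722>−1
Confirm numerically:
  x=-1.599: |R|=0.89523 <1
  x=-0.991: |R|=0.58294 <1
  x=-0.859: |R|=0.57223 <1
  x=-0.695: |R|=0.58729 <1
  x=-1.967: |R|=1.29416 >1
  x=-1.957: |R|=1.28122 >1
  x=-1.772: |R|=1.06306 >1
Interval (-1.7111, 0).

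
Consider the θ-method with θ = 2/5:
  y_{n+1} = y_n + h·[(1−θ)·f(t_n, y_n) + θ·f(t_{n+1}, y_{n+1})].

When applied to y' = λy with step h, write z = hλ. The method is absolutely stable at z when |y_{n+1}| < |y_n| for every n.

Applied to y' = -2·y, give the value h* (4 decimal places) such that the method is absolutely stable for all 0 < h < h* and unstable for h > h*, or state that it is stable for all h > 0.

(-10.0000,0); λ=-2 ⇒ h* = (10)/2 = 5.0000.

On y'=λy, z=hλ:
  y_{n+1} = y_n + z·[3/5·y_n + 2/5·y_{n+1}] ⇒ (1 − 2/5z)y_{n+1} = (1 + 3/5z)y_n
  Hence R(z) = (1 + 3/5z)/(1 − 2/5z).

Find x<0 with |R(x)|<1.
x=-0.59: |R|=0.5227
R=−1: 1+3/5x = −1+2/5x ⇒ -1/5x=2 ⇒ x=2/(-1/5)=-10.0000
Confirm numerically:
  x=-8.886: |R|=0.95108 <1
  x=-8.639: |R|=0.93891 <1
  x=-5.552: |R|=0.72380 <1
  x=-4.734: |R|=0.63602 <1
  x=-10.400: |R|=1.01550 >1
  x=-10.373: |R|=1.01449 >1
  x=-10.221: |R|=1.00869 >1
Stable set (-10.0000, 0).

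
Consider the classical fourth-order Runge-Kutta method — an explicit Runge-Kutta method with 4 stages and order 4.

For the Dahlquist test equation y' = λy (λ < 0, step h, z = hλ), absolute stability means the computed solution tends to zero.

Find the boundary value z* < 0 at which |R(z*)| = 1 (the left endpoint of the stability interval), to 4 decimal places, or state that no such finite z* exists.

Test eqn y'=λy, z=hλ:
  order 4, 4-stage ⇒ R(z)=1+z+z^2/2+z^3/6+z^4/24
  (e.g. R(-1.71)=0.27495, |R|=0.27495)

Find x<0 with |R(x)|<1.
x=-1.71: |R|=0.2749
|R(-1.12)|=0.3386 |R(-0.67)|=0.5127 |R(-0.65)|=0.5229
Bisect:
  x_lo=-3.3275 |R|=2.1761  x_hi=-0.3851 |R|=0.6805
  mid=-1.85626 |R|=0.29527 →hi
  mid=-2.59186 |R|=0.74544 →hi
  mid=-2.95966 |R|=1.29633 →lo
  mid=-2.77576 |R|=0.98572 →hi
  mid=-2.86771 |R|=1.13154 →lo
  mid=-2.82173 |R|=1.05635 →lo
  mid=-2.79875 |R|=1.02047 →lo
  mid=-2.78725 |R|=1.00296 →lo
  mid=-2.78151 |R|=0.99430 →hi
  ...
  [-2.78546,-2.78528] ⇒ x*=-2.7853
Interval (-2.7853, 0).

left endpoint -2.7853.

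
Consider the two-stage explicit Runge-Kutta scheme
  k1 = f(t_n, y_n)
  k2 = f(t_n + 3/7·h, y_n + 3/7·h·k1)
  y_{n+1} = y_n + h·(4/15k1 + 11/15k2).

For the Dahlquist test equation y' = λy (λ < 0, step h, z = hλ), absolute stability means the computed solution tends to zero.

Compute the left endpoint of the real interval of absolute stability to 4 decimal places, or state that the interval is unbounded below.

z* = -3.1818.

Set f=λy, z=hλ:
  k1=λy_n ⇒ h·k1=z·y_n;  k2=λ(1+3/7z)y_n ⇒ h·k2=z(1+3/7z)y_n
  y_{n+1}/y_n = 1 + 4/15z + 11/15z(1+3/7z) = 1 + z + 11/35z²
  Hence R(z) = 1 + z + 11/35z².

Need |R(x)|<1, x<0.
x=-0.94: |R|=0.3377
R=1: x+11/35x²=0 ⇒ x=−35/11=-3.1818; min R=1−1/(4·11/35)=0.2045>−1
Confirm numerically:
  x=-2.333: |R|=0.37762 <1
  x=-2.249: |R|=0.34066 <1
  x=-1.419: |R|=0.21383 <1
  x=-3.569: |R|=1.43430 >1
  x=-3.371: |R|=1.20043 >1
  x=-3.361: |R|=1.18927 >1
Interval (-3.1818, 0).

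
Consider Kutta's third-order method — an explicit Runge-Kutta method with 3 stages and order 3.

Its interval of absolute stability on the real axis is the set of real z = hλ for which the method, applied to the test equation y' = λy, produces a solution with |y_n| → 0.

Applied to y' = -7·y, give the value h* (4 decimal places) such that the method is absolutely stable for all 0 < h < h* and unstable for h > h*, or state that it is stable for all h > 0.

(-2.5127,0); λ=-7 ⇒ h* = 0.3590.

Set f=λy, z=hλ:
  order 3, 3-stage ⇒ R(z)=1+z+z^2/2+z^3/6
  (e.g. R(-0.41)=0.66256, |R|=0.66256)

Solve |R(x)|<1 on ℝ⁻.
x=-0.41: |R|=0.6626
|R(-2.76)|=1.4553 |R(-2.49)|=0.9630 |R(-0.85)|=0.4089
Bisect:
  x_lo=-3.3732 |R|=3.0808  x_hi=-0.1121 |R|=0.8939
  mid=-1.74265 |R|=0.10626 →hi
  mid=-2.55790 |R|=1.07581 →lo
  mid=-2.15028 |R|=0.49547 →hi
  mid=-2.35409 |R|=0.75751 →hi
  mid=-2.45600 |R|=0.90910 →hi
  mid=-2.50695 |R|=0.99050 →hi
  mid=-2.53243 |R|=1.03265 →lo
  mid=-2.51969 |R|=1.01145 →lo
  mid=-2.51332 |R|=1.00094 →lo
  ...
  [-2.51292,-2.51272] ⇒ x*=-2.5127
Stable set (-2.5127, 0).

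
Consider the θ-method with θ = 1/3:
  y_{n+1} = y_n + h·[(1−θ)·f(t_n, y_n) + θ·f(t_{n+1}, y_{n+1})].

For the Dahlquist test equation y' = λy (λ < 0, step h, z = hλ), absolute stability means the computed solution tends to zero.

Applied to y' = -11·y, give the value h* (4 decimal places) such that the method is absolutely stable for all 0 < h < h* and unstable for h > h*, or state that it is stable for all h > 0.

On y'=λy, z=hλ:
  y_{n+1} = y_n + z·[2/3·y_n + 1/3·y_{n+1}] ⇒ (1 − 1/3z)y_{n+1} = (1 + 2/3z)y_n
  R(z) = (1 + 2/3z)/(1 − 1/3z).

Find x<0 with |R(x)|<1.
x=-0.63: |R|=0.4793
R=−1: 1+2/3x = −1+1/3x ⇒ -1/3x=2 ⇒ x=2/(-1/3)=-6.0000
Confirm numerically:
  x=-4.303: |R|=0.76763 <1
  x=-3.581: |R|=0.63243 <1
  x=-3.494: |R|=0.61411 <1
  x=-2.694: |R|=0.41939 <1
  x=-6.434: |R|=1.04600 >1
  x=-6.039: |R|=1.00431 >1
Stable set (-6.0000, 0).

(-6.0000,0); λ=-11 ⇒ h* = (6)/11 = 0.5455.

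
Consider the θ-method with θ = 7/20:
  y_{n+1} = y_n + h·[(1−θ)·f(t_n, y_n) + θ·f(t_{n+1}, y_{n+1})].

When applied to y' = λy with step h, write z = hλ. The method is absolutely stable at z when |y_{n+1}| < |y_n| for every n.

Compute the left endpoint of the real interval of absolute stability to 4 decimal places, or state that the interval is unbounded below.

Test eqn y'=λy, z=hλ:
  y_{n+1} = y_n + z·[13/20·y_n + 7/20·y_{n+1}] ⇒ (1 − 7/20z)y_{n+1} = (1 + 13/20z)y_n
  R(z) = (1 + 13/20z)/(1 − 7/20z).

Find x<0 with |R(x)|<1.
x=-0.62: |R|=0.4906
R=−1: 1+13/20x = −1+7/20x ⇒ -3/10x=2 ⇒ x=2/(-3/10)=-6.6667
Confirm numerically:
  x=-6.462: |R|=0.98118 <1
  x=-4.496: |R|=0.74697 <1
  x=-4.070: |R|=0.67870 <1
  x=-3.575: |R|=0.58801 <1
  x=-6.785: |R|=1.01052 >1
  x=-6.744: |R|=1.00690 >1
So |R|<1 on (-6.6667, 0).

z* = -6.6667.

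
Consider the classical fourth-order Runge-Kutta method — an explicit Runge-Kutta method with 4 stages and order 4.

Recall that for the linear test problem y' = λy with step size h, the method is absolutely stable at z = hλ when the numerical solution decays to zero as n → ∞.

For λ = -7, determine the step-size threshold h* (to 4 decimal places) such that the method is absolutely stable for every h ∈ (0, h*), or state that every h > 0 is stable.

(-2.7853,0); λ=-7 ⇒ h* = 0.3979.

On y'=λy, z=hλ:
  order 4, 4-stage ⇒ R(z)=1+z+z^2/2+z^3/6+z^4/24
  (e.g. R(-1.67)=0.27229, |R|=0.27229)

Solve |R(x)|<1 on ℝ⁻.
x=-1.67: |R|=0.2723
|R(-2.97)|=1.3161 |R(-1.81)|=0.2870 |R(-1.65)|=0.2714
Bisect:
  x_lo=-3.4308 |R|=2.4965  x_hi=-0.3281 |R|=0.7203
  mid=-1.87941 |R|=0.30012 →hi
  mid=-2.65508 |R|=0.82079 →hi
  mid=-3.04292 |R|=1.46317 →lo
  mid=-2.84900 |R|=1.10038 →lo
  mid=-2.75204 |R|=0.95101 →hi
  mid=-2.80052 |R|=1.02320 →lo
  mid=-2.77628 |R|=0.98650 →hi
  ...
  [-2.78537,-2.78518] ⇒ x*=-2.7853
Stable set (-2.7853, 0).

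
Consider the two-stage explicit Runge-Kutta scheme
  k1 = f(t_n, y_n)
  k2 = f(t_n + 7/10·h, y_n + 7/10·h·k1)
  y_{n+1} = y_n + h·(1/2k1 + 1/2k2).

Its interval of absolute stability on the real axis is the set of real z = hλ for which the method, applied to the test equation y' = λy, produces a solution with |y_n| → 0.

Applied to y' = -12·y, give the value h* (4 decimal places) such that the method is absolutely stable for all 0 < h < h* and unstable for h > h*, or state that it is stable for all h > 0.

(-2.8571,0); λ=-12 ⇒ h* = (20/7)/12 = 0.2381.

Test eqn y'=λy, z=hλ:
  k1=λy_n ⇒ h·k1=z·y_n;  k2=λ(1+7/10z)y_n ⇒ h·k2=z(1+7/10z)y_n
  y_{n+1}/y_n = 1 + 1/2z + 1/2z(1+7/10z) = 1 + z + 7/20z²
  so R(z) = 1 + z + 7/20z².

Find x<0 with |R(x)|<1.
x=-1.24: |R|=0.2982
R=1: x+7/20x²=0 ⇒ x=−20/7=-2.8571; min R=1−1/(4·7/20)=0.2857>−1
Confirm numerically:
  x=-2.730: |R|=0.87851 <1
  x=-2.628: |R|=0.78923 <1
  x=-1.312: |R|=0.29047 <1
  x=-1.284: |R|=0.29303 <1
  x=-3.275: |R|=1.47897 >1
  x=-2.891: |R|=1.03426 >1
Stable set (-2.8571, 0).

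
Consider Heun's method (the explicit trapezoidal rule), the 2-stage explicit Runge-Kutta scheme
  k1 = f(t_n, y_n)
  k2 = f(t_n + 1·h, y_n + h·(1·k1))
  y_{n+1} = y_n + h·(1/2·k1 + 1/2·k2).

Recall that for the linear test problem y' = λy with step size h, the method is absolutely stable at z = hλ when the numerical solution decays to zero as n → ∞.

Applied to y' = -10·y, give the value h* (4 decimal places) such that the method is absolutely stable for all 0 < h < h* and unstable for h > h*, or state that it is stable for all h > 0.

(-2.0000,0); λ=-10 ⇒ h* = 0.2000.

Set f=λy, z=hλ:
  order 2, 2-stage ⇒ R(z)=1+z+z^2/2
  (e.g. R(-0.44)=0.65680, |R|=0.65680)

Find x<0 with |R(x)|<1.
x=-0.44: |R|=0.6568
|R(-1.79)|=0.8121 |R(-1.42)|=0.5882 |R(-0.86)|=0.5098
Bisect:
  x_lo=-2.3742 |R|=1.4442  x_hi=-0.0912 |R|=0.9129
  mid=-1.23269 |R|=0.52707 →hi
  mid=-1.80342 |R|=0.82274 →hi
  mid=-2.08879 |R|=1.09273 →lo
  mid=-1.94611 |R|=0.94756 →hi
  mid=-2.01745 |R|=1.01760 →lo
  mid=-1.98178 |R|=0.98194 →hi
  mid=-1.99961 |R|=0.99961 →hi
  ...
  [-2.00003,-1.99989] ⇒ x*=-2.0000
So |R|<1 on (-2.0000, 0).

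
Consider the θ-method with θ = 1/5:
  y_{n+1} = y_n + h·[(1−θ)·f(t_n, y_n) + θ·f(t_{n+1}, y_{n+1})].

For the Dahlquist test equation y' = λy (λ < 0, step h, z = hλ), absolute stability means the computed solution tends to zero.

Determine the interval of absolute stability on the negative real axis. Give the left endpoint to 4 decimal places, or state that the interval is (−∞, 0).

With y'=λy (z=hλ):
  y_{n+1} = y_n + z·[4/5·y_n + 1/5·y_{n+1}] ⇒ (1 − 1/5z)y_{n+1} = (1 + 4/5z)y_n
  R(z) = (1 + 4/5z)/(1 − 1/5z).

Find x<0 with |R(x)|<1.
x=-0.9: |R|=0.2373
R=−1: 1+4/5x = −1+1/5x ⇒ -3/5x=2 ⇒ x=2/(-3/5)=-3.3333
Confirm numerically:
  x=-3.002: |R|=0.87578 <1
  x=-2.110: |R|=0.48383 <1
  x=-1.780: |R|=0.31268 <1
  x=-1.451: |R|=0.12463 <1
  x=-3.501: |R|=1.05917 >1
  x=-3.376: |R|=1.01528 >1
Interval (-3.3333, 0).

(-3.3333, 0).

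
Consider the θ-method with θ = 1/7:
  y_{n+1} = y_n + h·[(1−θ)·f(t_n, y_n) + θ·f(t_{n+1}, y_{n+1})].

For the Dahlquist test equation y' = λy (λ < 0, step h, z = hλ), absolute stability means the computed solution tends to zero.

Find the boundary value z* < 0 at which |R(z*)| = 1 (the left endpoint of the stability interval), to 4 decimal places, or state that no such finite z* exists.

left endpoint -2.8000.

Test eqn y'=λy, z=hλ:
  y_{n+1} = y_n + z·[6/7·y_n + 1/7·y_{n+1}] ⇒ (1 − 1/7z)y_{n+1} = (1 + 6/7z)y_n
  Hence R(z) = (1 + 6/7z)/(1 − 1/7z).

Solve |R(x)|<1 on ℝ⁻.
x=-1.09: |R|=0.0569
R=−1: 1+6/7x = −1+1/7x ⇒ -5/7x=2 ⇒ x=2/(-5/7)=-2.8000
Confirm numerically:
  x=-2.768: |R|=0.98362 <1
  x=-2.473: |R|=0.82740 <1
  x=-2.281: |R|=0.72040 <1
  x=-1.894: |R|=0.49067 <1
  x=-3.286: |R|=1.23624 >1
  x=-3.220: |R|=1.20548 >1
Interval (-2.8000, 0).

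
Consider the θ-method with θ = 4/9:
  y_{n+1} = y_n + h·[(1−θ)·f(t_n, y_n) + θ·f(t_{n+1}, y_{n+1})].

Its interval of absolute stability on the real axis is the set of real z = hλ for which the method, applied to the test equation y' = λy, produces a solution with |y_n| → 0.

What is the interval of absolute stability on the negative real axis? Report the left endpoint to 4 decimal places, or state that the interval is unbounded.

Set f=λy, z=hλ:
  y_{n+1} = y_n + z·[5/9·y_n + 4/9·y_{n+1}] ⇒ (1 − 4/9z)y_{n+1} = (1 + 5/9z)y_n
  Hence R(z) = (1 + 5/9z)/(1 − 4/9z).

Need |R(x)|<1, x<0.
x=-0.67: |R|=0.4837
R=−1: 1+5/9x = −1+4/9x ⇒ -1/9x=2 ⇒ x=2/(-1/9)=-18.0000
Confirm numerically:
  x=-17.735: |R|=0.99669 <1
  x=-14.548: |R|=0.94862 <1
  x=-14.235: |R|=0.94290 <1
  x=-12.577: |R|=0.90856 <1
  x=-18.428: |R|=1.00517 >1
  x=-18.235: |R|=1.00287 >1
Stable set (-18.0000, 0).

(-18.0000, 0).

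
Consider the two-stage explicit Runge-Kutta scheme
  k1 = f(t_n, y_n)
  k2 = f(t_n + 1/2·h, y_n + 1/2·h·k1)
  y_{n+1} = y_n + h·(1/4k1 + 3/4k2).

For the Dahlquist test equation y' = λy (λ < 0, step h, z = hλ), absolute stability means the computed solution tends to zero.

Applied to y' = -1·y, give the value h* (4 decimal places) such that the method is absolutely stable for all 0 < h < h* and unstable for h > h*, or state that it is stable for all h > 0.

Test eqn y'=λy, z=hλ:
  k1=λy_n ⇒ h·k1=z·y_n;  k2=λ(1+1/2z)y_n ⇒ h·k2=z(1+1/2z)y_n
  y_{n+1}/y_n = 1 + 1/4z + 3/4z(1+1/2z) = 1 + z + 3/8z²
  R(z) = 1 + z + 3/8z².

Need |R(x)|<1, x<0.
x=-0.91: |R|=0.4005
R=1: x+3/8x²=0 ⇒ x=−8/3=-2.6667; min R=1−1/(4·3/8)=0.3333>−1
Confirm numerically:
  x=-2.362: |R|=0.73014 <1
  x=-1.893: |R|=0.45079 <1
  x=-1.089: |R|=0.35572 <1
  x=-2.992: |R|=1.36502 >1
  x=-2.836: |R|=1.18009 >1
  x=-2.767: |R|=1.10411 >1
So |R|<1 on (-2.6667, 0).

(-2.6667,0); λ=-1 ⇒ h* = (8/3)/1 = 2.6667.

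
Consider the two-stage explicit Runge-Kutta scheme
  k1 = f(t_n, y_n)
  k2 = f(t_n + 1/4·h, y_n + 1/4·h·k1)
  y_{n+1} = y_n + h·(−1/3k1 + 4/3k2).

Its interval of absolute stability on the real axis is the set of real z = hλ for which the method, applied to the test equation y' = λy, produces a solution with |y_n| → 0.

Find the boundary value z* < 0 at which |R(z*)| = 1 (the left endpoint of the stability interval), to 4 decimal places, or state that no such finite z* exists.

left endpoint -3.0000.

Set f=λy, z=hλ:
  k1=λy_n ⇒ h·k1=z·y_n;  k2=λ(1+1/4z)y_n ⇒ h·k2=z(1+1/4z)y_n
  y_{n+1}/y_n = 1 − 1/3z + 4/3z(1+1/4z) = 1 + z + 1/3z²
  ⇒ R(z) = 1 + z + 1/3z².

Find x<0 with |R(x)|<1.
x=-0.35: |R|=0.6908
R=1: x+1/3x²=0 ⇒ x=−3=-3.0000; min R=1−1/(4·1/3)=0.2500>−1
Confirm numerically:
  x=-2.293: |R|=0.45962 <1
  x=-1.933: |R|=0.31250 <1
  x=-1.635: |R|=0.25607 <1
  x=-1.254: |R|=0.27017 <1
  x=-3.490: |R|=1.57003 >1
  x=-3.214: |R|=1.22927 >1
So |R|<1 on (-3.0000, 0).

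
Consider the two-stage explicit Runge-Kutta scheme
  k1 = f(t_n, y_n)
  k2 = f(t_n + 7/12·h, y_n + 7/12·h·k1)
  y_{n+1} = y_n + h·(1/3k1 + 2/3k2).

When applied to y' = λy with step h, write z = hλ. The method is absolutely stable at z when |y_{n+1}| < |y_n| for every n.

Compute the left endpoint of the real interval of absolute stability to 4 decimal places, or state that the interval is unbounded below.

left endpoint -2.5714.

Test eqn y'=λy, z=hλ:
  k1=λy_n ⇒ h·k1=z·y_n;  k2=λ(1+7/12z)y_n ⇒ h·k2=z(1+7/12z)y_n
  y_{n+1}/y_n = 1 + 1/3z + 2/3z(1+7/12z) = 1 + z + 7/18z²
  R(z) = 1 + z + 7/18z².

Solve |R(x)|<1 on ℝ⁻.
x=-1.3: |R|=0.3572
R=1: x+7/18x²=0 ⇒ x=−18/7=-2.5714; min R=1−1/(4·7/18)=0.3571>−1
Confirm numerically:
  x=-1.986: |R|=0.54785 <1
  x=-1.473: |R|=0.37078 <1
  x=-1.032: |R|=0.38218 <1
  x=-3.139: |R|=1.69285 >1
  x=-3.005: |R|=1.50668 >1
Stable set (-2.5714, 0).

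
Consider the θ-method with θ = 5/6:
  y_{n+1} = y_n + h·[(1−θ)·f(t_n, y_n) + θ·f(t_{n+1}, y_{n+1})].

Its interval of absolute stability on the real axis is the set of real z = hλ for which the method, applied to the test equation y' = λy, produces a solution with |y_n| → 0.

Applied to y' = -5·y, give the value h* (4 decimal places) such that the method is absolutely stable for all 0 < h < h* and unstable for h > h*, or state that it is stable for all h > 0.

On y'=λy, z=hλ:
  y_{n+1} = y_n + z·[1/6·y_n + 5/6·y_{n+1}] ⇒ (1 − 5/6z)y_{n+1} = (1 + 1/6z)y_n
  so R(z) = (1 + 1/6z)/(1 − 5/6z).

Need |R(x)|<1, x<0.
x=-0.79: |R|=0.5236
x=-2: |R|=0.2500
x=-10: |R|=0.0714
x=-100: |R|=0.1858
θ=5/6≥1/2 ⇒ |1+1/6x|<|1−5/6x| ∀x<0 ⇒ interval (−∞,0).

(−∞, 0) — no finite endpoint. Any h>0 works for λ=-5.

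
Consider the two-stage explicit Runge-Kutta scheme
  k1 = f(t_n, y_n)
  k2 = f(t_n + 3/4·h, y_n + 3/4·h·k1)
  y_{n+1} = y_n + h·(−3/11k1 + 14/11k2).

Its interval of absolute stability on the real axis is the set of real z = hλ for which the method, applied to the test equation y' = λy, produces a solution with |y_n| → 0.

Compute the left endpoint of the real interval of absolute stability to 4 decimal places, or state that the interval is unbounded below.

On y'=λy, z=hλ:
  k1=λy_n ⇒ h·k1=z·y_n;  k2=λ(1+3/4z)y_n ⇒ h·k2=z(1+3/4z)y_n
  y_{n+1}/y_n = 1 − 3/11z + 14/11z(1+3/4z) = 1 + z + 21/22z²
  R(z) = 1 + z + 21/22z².

Find x<0 with |R(x)|<1.
x=-0.38: |R|=0.7578
R=1: x+21/22x²=0 ⇒ x=−22/21=-1.0476; min R=1−1/(4·21/22)=0.7381>−1
Confirm numerically:
  x=-0.568: |R|=0.73996 <1
  x=-0.530: |R|=0.73813 <1
  x=-0.501: |R|=0.73859 <1
  x=-0.468: |R|=0.74107 <1
  x=-1.548: |R|=1.73938 >1
  x=-1.530: |R|=1.70450 >1
  x=-1.142: |R|=1.10288 >1
Interval (-1.0476, 0).

left endpoint -1.0476.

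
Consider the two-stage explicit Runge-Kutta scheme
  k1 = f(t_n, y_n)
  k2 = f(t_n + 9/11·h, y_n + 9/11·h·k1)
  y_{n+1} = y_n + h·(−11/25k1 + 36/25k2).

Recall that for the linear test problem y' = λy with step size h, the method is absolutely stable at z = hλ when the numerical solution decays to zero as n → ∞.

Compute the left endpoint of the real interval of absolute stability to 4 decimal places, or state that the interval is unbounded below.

With y'=λy (z=hλ):
  k1=λy_n ⇒ h·k1=z·y_n;  k2=λ(1+9/11z)y_n ⇒ h·k2=z(1+9/11z)y_n
  y_{n+1}/y_n = 1 − 11/25z + 36/25z(1+9/11z) = 1 + z + 324/275z²
  Hence R(z) = 1 + z + 324/275z².

Solve |R(x)|<1 on ℝ⁻.
x=-0.37: |R|=0.7913
R=1: x+324/275x²=0 ⇒ x=−275/324=-0.8488; min R=1−1/(4·324/275)=0.7878>−1
Confirm numerically:
  x=-0.694: |R|=0.87345 <1
  x=-0.667: |R|=0.85716 <1
  x=-0.373: |R|=0.79092 <1
  x=-0.344: |R|=0.79542 <1
  x=-1.114: |R|=1.34812 >1
  x=-1.103: |R|=1.33039 >1
So |R|<1 on (-0.8488, 0).

z* = -0.8488.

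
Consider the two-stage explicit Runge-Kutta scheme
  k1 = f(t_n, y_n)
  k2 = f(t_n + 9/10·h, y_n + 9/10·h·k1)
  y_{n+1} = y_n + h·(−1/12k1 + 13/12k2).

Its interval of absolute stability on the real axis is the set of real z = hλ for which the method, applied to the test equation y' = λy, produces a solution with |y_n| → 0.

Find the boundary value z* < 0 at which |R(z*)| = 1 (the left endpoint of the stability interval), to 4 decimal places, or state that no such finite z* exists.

Set f=λy, z=hλ:
  k1=λy_n ⇒ h·k1=z·y_n;  k2=λ(1+9/10z)y_n ⇒ h·k2=z(1+9/10z)y_n
  y_{n+1}/y_n = 1 − 1/12z + 13/12z(1+9/10z) = 1 + z + 39/40z²
  ⇒ R(z) = 1 + z + 39/40z².

Find x<0 with |R(x)|<1.
x=-1.25: |R|=1.2734
R=1: x+39/40x²=0 ⇒ x=−40/39=-1.0256; min R=1−1/(4·39/40)=0.7436>−1
Confirm numerically:
  x=-0.709: |R|=0.78111 <1
  x=-0.670: |R|=0.76768 <1
  x=-0.458: |R|=0.74652 <1
  x=-1.474: |R|=1.64436 >1
  x=-1.276: |R|=1.31147 >1
So |R|<1 on (-1.0256, 0).

z* = -1.0256.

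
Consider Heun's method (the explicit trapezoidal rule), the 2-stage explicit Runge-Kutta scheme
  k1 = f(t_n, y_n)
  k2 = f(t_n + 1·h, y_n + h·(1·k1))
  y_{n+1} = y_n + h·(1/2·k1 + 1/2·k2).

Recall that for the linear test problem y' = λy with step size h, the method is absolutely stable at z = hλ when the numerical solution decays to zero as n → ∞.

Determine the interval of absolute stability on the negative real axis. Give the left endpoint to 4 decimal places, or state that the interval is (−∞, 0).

(-2.0000, 0).

On y'=λy, z=hλ:
  order 2, 2-stage ⇒ R(z)=1+z+z^2/2
  (e.g. R(-0.38)=0.69220, |R|=0.69220)

Solve |R(x)|<1 on ℝ⁻.
x=-0.38: |R|=0.6922
|R(-2.11)|=1.1160 |R(-1.42)|=0.5882 |R(-0.9)|=0.5050
Bisect:
  x_lo=-2.7448 |R|=2.0222  x_hi=-0.3766 |R|=0.6943
  mid=-1.56072 |R|=0.65720 →hi
  mid=-2.15276 |R|=1.16442 →lo
  mid=-1.85674 |R|=0.86700 →hi
  mid=-2.00475 |R|=1.00476 →lo
  mid=-1.93074 |R|=0.93314 →hi
  mid=-1.96774 |R|=0.96826 →hi
  mid=-1.98625 |R|=0.98634 →hi
  mid=-1.99550 |R|=0.99551 →hi
  mid=-2.00012 |R|=1.00012 →lo
  mid=-1.99781 |R|=0.99781 →hi
  ...
  [-2.00012,-1.99998] ⇒ x*=-2.0000
Stable set (-2.0000, 0).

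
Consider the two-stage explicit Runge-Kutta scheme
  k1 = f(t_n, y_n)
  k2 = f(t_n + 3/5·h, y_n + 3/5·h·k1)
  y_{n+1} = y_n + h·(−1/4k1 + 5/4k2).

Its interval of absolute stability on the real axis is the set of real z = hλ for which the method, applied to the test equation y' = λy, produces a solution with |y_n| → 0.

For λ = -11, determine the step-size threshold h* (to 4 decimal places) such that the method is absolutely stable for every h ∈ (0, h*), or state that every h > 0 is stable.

(-1.3333,0); λ=-11 ⇒ h* = (4/3)/11 = 0.1212.

Set f=λy, z=hλ:
  k1=λy_n ⇒ h·k1=z·y_n;  k2=λ(1+3/5z)y_n ⇒ h·k2=z(1+3/5z)y_n
  y_{n+1}/y_n = 1 − 1/4z + 5/4z(1+3/5z) = 1 + z + 3/4z²
  Hence R(z) = 1 + z + 3/4z².

Find x<0 with |R(x)|<1.
x=-1.45: |R|=1.1269
R=1: x+3/4x²=0 ⇒ x=−4/3=-1.3333; min R=1−1/(4·3/4)=0.6667>−1
Confirm numerically:
  x=-1.291: |R|=0.95901 <1
  x=-1.002: |R|=0.75100 <1
  x=-0.783: |R|=0.67682 <1
  x=-0.753: |R|=0.67226 <1
  x=-1.733: |R|=1.51947 >1
  x=-1.418: |R|=1.09004 >1
Interval (-1.3333, 0).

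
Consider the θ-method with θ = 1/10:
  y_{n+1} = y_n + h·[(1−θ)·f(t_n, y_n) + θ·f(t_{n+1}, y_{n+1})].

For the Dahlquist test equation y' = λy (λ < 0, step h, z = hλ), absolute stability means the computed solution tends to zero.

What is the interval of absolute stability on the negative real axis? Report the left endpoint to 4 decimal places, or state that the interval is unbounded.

On y'=λy, z=hλ:
  y_{n+1} = y_n + z·[9/10·y_n + 1/10·y_{n+1}] ⇒ (1 − 1/10z)y_{n+1} = (1 + 9/10z)y_n
  ⇒ R(z) = (1 + 9/10z)/(1 − 1/10z).

Find x<0 with |R(x)|<1.
x=-1.57: |R|=0.3570
R=−1: 1+9/10x = −1+1/10x ⇒ -4/5x=2 ⇒ x=2/(-4/5)=-2.5000
Confirm numerically:
  x=-2.448: |R|=0.96658 <1
  x=-2.097: |R|=0.73349 <1
  x=-1.707: |R|=0.45810 <1
  x=-1.200: |R|=0.07143 <1
  x=-3.028: |R|=1.32422 >1
  x=-2.893: |R|=1.24385 >1
  x=-2.785: |R|=1.17833 >1
Interval (-2.5000, 0).

(-2.5000, 0).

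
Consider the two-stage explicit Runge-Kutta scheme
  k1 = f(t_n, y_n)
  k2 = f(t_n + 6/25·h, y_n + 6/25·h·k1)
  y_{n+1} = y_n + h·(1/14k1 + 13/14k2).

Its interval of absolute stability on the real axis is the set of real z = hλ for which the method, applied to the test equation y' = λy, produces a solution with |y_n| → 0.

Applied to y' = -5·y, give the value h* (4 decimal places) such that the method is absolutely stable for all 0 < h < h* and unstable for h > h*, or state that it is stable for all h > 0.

(-4.4872,0); λ=-5 ⇒ h* = (175/39)/5 = 0.8974.

Test eqn y'=λy, z=hλ:
  k1=λy_n ⇒ h·k1=z·y_n;  k2=λ(1+6/25z)y_n ⇒ h·k2=z(1+6/25z)y_n
  y_{n+1}/y_n = 1 + 1/14z + 13/14z(1+6/25z) = 1 + z + 39/175z²
  ⇒ R(z) = 1 + z + 39/175z².

Need |R(x)|<1, x<0.
x=-1.26: |R|=0.0938
R=1: x+39/175x²=0 ⇒ x=−175/39=-4.4872; min R=1−1/(4·39/175)=-0.1218>−1
Confirm numerically:
  x=-4.450: |R|=0.96313 <1
  x=-3.928: |R|=0.51050 <1
  x=-2.170: |R|=0.12059 <1
  x=-5.080: |R|=1.67114 >1
  x=-4.568: |R|=1.08228 >1
  x=-4.537: |R|=1.05037 >1
Stable set (-4.4872, 0).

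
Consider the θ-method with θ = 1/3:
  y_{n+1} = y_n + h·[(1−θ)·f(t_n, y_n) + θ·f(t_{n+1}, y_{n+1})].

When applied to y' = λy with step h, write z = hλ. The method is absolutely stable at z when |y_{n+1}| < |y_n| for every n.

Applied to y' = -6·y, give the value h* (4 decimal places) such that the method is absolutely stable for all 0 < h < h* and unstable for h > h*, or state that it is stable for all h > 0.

(-6.0000,0); λ=-6 ⇒ h* = (6)/6 = 1.0000.

On y'=λy, z=hλ:
  y_{n+1} = y_n + z·[2/3·y_n + 1/3·y_{n+1}] ⇒ (1 − 1/3z)y_{n+1} = (1 + 2/3z)y_n
  Hence R(z) = (1 + 2/3z)/(1 − 1/3z).

Find x<0 with |R(x)|<1.
x=-0.75: |R|=0.4000
R=−1: 1+2/3x = −1+1/3x ⇒ -1/3x=2 ⇒ x=2/(-1/3)=-6.0000
Confirm numerically:
  x=-5.524: |R|=0.94416 <1
  x=-4.523: |R|=0.80367 <1
  x=-2.735: |R|=0.43069 <1
  x=-6.487: |R|=1.05133 >1
  x=-6.325: |R|=1.03485 >1
  x=-6.209: |R|=1.02270 >1
Interval (-6.0000, 0).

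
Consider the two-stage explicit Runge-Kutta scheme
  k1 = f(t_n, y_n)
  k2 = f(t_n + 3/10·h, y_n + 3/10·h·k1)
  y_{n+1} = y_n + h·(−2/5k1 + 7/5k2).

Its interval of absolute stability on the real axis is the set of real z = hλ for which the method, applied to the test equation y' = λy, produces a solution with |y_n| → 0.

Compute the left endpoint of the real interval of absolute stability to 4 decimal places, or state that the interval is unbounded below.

left endpoint -2.3810.

On y'=λy, z=hλ:
  k1=λy_n ⇒ h·k1=z·y_n;  k2=λ(1+3/10z)y_n ⇒ h·k2=z(1+3/10z)y_n
  y_{n+1}/y_n = 1 − 2/5z + 7/5z(1+3/10z) = 1 + z + 21/50z²
  Hence R(z) = 1 + z + 21/50z².

Find x<0 with |R(x)|<1.
x=-0.32: |R|=0.7230
R=1: x+21/50x²=0 ⇒ x=−50/21=-2.3810; min R=1−1/(4·21/50)=0.4048>−1
Confirm numerically:
  x=-2.065: |R|=0.72597 <1
  x=-1.542: |R|=0.45666 <1
  x=-1.264: |R|=0.40703 <1
  x=-2.973: |R|=1.73927 >1
  x=-2.637: |R|=1.28358 >1
  x=-2.564: |R|=1.19712 >1
So |R|<1 on (-2.3810, 0).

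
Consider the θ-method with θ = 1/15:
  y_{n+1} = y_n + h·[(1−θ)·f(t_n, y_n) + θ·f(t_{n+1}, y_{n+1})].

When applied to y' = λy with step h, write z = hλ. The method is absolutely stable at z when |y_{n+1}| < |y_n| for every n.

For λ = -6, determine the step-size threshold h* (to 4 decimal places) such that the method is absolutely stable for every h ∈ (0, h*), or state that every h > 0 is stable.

(-2.3077,0); λ=-6 ⇒ h* = (30/13)/6 = 0.3846.

With y'=λy (z=hλ):
  y_{n+1} = y_n + z·[14/15·y_n + 1/15·y_{n+1}] ⇒ (1 − 1/15z)y_{n+1} = (1 + 14/15z)y_n
  ⇒ R(z) = (1 + 14/15z)/(1 − 1/15z).

Need |R(x)|<1, x<0.
x=-0.35: |R|=0.6580
R=−1: 1+14/15x = −1+1/15x ⇒ -13/15x=2 ⇒ x=2/(-13/15)=-2.3077
Confirm numerically:
  x=-1.892: |R|=0.68009 <1
  x=-1.739: |R|=0.55834 <1
  x=-1.046: |R|=0.02219 <1
  x=-0.977: |R|=0.08274 <1
  x=-2.537: |R|=1.16998 >1
  x=-2.445: |R|=1.10232 >1
So |R|<1 on (-2.3077, 0).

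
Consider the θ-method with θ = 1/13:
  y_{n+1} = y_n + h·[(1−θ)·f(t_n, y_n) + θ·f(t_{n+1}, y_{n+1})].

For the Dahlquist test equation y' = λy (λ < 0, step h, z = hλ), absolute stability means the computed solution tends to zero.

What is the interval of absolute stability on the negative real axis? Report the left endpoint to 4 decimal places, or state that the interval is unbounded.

(-2.3636, 0).

Test eqn y'=λy, z=hλ:
  y_{n+1} = y_n + z·[12/13·y_n + 1/13·y_{n+1}] ⇒ (1 − 1/13z)y_{n+1} = (1 + 12/13z)y_n
  so R(z) = (1 + 12/13z)/(1 − 1/13z).

Boundary: |R(x)|=1, x<0.
x=-1.54: |R|=0.3769
R=−1: 1+12/13x = −1+1/13x ⇒ -11/13x=2 ⇒ x=2/(-11/13)=-2.3636
Confirm numerically:
  x=-2.150: |R|=0.84488 <1
  x=-1.970: |R|=0.71075 <1
  x=-1.814: |R|=0.59187 <1
  x=-1.458: |R|=0.31097 <1
  x=-2.945: |R|=1.40107 >1
  x=-2.400: |R|=1.02597 >1
So |R|<1 on (-2.3636, 0).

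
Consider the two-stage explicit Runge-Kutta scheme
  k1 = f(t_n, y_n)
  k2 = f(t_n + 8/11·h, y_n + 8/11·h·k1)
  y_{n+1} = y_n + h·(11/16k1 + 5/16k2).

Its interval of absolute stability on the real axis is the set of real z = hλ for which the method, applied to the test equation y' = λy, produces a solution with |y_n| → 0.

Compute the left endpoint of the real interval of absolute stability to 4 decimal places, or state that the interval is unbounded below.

With y'=λy (z=hλ):
  k1=λy_n ⇒ h·k1=z·y_n;  k2=λ(1+8/11z)y_n ⇒ h·k2=z(1+8/11z)y_n
  y_{n+1}/y_n = 1 + 11/16z + 5/16z(1+8/11z) = 1 + z + 5/22z²
  R(z) = 1 + z + 5/22z².

Solve |R(x)|<1 on ℝ⁻.
x=-0.51: |R|=0.5491
R=1: x+5/22x²=0 ⇒ x=−22/5=-4.4000; min R=1−1/(4·5/22)=-0.1000>−1
Confirm numerically:
  x=-3.681: |R|=0.39849 <1
  x=-2.847: |R|=0.00486 <1
  x=-2.117: |R|=0.09843 <1
  x=-4.889: |R|=1.54335 >1
  x=-4.854: |R|=1.50084 >1
So |R|<1 on (-4.4000, 0).

z* = -4.4000.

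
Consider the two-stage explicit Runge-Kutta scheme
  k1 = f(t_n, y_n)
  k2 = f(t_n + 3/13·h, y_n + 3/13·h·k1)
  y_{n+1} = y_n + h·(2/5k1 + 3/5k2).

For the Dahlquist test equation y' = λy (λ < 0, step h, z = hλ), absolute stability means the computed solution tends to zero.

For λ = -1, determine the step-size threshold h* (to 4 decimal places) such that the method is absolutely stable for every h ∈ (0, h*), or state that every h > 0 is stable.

With y'=λy (z=hλ):
  k1=λy_n ⇒ h·k1=z·y_n;  k2=λ(1+3/13z)y_n ⇒ h·k2=z(1+3/13z)y_n
  y_{n+1}/y_n = 1 + 2/5z + 3/5z(1+3/13z) = 1 + z + 9/65z²
  Hence R(z) = 1 + z + 9/65z².

Find x<0 with |R(x)|<1.
x=-1.19: |R|=0.0061
R=1: x+9/65x²=0 ⇒ x=−65/9=-7.2222; min R=1−1/(4·9/65)=-0.8056>−1
Confirm numerically:
  x=-5.126: |R|=0.48780 <1
  x=-4.978: |R|=0.54686 <1
  x=-4.970: |R|=0.54988 <1
  x=-4.850: |R|=0.59304 <1
  x=-7.817: |R|=1.64376 >1
  x=-7.494: |R|=1.28200 >1
  x=-7.274: |R|=1.05215 >1
Stable set (-7.2222, 0).

(-7.2222,0); λ=-1 ⇒ h* = (65/9)/1 = 7.2222.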